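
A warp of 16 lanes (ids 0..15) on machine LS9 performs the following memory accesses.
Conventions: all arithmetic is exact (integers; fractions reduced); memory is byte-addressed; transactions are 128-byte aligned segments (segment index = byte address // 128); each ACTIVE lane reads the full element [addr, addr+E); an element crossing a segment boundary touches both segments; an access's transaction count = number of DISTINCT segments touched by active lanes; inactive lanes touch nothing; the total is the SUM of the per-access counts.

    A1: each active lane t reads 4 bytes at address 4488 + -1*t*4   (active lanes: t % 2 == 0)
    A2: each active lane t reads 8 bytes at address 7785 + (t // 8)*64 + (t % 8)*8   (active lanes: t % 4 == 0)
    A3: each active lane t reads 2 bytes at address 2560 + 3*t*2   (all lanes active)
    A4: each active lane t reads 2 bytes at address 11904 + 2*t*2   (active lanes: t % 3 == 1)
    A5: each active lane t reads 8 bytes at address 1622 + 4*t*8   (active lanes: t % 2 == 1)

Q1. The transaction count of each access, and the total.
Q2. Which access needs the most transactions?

A1: 2 transactions
A2: 2 transactions
A3: 1 transaction
A4: 1 transaction
A5: 5 transactions

Answer: 2,2,1,1,5; total 11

Answer: A5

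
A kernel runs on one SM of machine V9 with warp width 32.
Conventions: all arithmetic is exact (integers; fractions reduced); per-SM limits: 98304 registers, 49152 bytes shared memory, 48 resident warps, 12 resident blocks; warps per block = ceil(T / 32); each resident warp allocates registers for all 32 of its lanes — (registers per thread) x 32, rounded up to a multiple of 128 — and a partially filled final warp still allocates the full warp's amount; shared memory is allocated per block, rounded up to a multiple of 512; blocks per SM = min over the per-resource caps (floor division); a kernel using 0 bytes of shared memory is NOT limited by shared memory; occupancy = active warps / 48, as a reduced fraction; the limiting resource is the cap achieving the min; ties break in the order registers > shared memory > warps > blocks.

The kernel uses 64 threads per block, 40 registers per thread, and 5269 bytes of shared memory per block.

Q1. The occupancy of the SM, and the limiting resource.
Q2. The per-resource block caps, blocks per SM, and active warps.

Answer: occupancy 1/3, limited by shared memory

registers: 38 blocks
shared memory: 8 blocks
warps: 24 blocks
blocks: 12 blocks

Answer: 8 blocks, 16 active warps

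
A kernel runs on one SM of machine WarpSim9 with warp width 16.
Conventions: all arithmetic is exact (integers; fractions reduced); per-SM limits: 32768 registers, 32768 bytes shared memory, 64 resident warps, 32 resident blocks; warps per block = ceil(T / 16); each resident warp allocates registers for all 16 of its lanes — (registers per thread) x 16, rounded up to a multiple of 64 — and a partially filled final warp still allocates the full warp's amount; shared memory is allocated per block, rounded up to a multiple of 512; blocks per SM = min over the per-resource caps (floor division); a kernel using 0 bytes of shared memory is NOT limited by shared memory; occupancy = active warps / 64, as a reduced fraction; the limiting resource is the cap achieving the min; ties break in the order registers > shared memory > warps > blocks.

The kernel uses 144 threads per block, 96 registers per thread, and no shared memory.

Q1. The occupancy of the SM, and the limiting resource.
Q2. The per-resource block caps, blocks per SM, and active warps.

Answer: occupancy 9/32, limited by registers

registers: 2 blocks
shared memory: no limit (kernel uses none)
warps: 7 blocks
blocks: 32 blocks

Answer: 2 blocks, 18 active warps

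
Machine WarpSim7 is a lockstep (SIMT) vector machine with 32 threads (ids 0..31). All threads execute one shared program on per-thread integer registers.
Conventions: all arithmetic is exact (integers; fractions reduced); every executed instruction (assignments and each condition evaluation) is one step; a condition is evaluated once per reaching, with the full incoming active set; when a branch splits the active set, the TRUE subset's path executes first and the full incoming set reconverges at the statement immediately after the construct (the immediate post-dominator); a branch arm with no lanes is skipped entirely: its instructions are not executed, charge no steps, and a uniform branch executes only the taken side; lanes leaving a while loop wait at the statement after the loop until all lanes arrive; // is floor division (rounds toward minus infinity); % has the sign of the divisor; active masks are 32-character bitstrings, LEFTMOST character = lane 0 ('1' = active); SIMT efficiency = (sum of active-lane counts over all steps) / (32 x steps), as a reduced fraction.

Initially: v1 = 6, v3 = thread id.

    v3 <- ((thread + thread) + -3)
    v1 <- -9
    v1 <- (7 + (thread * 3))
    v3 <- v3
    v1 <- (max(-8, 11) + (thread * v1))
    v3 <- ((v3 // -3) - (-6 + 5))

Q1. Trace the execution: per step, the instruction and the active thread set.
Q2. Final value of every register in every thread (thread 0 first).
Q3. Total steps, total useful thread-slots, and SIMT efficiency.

step 0: v3 <- ((thread + thread) + -3) 11111111111111111111111111111111
step 1: v1 <- -9                     11111111111111111111111111111111
step 2: v1 <- (7 + (thread * 3))     11111111111111111111111111111111
step 3: v3 <- v3                     11111111111111111111111111111111
step 4: v1 <- (max(-8, 11) + (thread * v1)) 11111111111111111111111111111111
step 5: v3 <- ((v3 // -3) - (-6 + 5)) 11111111111111111111111111111111

Answer: 6 steps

v1: 11,21,37,59,87,121,161,207,259,317,381,451,527,609,697,791,891,997,1109,1227,1351,1481,1617,1759,1907,2061,2221,2387,2559,2737,2921,3111
v3: 2,1,0,0,-1,-2,-2,-3,-4,-4,-5,-6,-6,-7,-8,-8,-9,-10,-10,-11,-12,-12,-13,-14,-14,-15,-16,-16,-17,-18,-18,-19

steps = 6; useful = 192; efficiency = 192/192 = 1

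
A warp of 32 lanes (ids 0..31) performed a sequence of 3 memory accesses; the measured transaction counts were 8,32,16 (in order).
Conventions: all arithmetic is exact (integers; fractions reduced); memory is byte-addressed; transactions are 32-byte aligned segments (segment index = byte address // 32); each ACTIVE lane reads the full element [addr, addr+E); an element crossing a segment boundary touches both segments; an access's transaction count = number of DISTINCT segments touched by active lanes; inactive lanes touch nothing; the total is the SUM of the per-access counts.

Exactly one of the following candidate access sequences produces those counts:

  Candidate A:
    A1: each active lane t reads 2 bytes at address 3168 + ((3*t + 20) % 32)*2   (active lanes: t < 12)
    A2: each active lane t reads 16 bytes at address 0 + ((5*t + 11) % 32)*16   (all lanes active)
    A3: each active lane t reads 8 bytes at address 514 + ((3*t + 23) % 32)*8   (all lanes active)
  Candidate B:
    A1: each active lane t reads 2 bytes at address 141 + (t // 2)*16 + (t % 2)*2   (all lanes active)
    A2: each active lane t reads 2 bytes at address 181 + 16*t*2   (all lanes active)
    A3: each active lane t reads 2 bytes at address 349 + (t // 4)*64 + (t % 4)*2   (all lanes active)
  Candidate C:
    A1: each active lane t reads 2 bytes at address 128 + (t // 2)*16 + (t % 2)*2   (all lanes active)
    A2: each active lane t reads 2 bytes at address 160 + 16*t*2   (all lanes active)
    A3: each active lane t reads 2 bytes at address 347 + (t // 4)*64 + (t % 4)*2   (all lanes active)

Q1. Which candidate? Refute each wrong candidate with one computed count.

A: A1 gives 2 transactions, not 8
B: A1 gives 9 transactions, not 8
C: all counts match (8,32,16)

Answer: C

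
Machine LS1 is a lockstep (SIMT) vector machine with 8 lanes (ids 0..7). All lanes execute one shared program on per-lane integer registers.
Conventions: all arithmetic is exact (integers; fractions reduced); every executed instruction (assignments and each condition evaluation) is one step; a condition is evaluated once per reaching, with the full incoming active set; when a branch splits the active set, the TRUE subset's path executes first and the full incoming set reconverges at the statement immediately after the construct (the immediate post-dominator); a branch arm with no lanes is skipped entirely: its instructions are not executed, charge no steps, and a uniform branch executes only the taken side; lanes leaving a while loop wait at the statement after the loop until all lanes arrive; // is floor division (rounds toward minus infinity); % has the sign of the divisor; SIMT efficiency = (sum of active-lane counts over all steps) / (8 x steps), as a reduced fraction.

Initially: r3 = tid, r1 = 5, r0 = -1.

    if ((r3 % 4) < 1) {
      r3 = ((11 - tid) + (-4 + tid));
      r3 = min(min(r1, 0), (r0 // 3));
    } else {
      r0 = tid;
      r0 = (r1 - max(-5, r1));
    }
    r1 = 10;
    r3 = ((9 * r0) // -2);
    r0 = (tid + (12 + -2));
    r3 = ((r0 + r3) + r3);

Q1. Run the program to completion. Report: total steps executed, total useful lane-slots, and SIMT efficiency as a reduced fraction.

Answer: 9 steps, 56 useful, 7/9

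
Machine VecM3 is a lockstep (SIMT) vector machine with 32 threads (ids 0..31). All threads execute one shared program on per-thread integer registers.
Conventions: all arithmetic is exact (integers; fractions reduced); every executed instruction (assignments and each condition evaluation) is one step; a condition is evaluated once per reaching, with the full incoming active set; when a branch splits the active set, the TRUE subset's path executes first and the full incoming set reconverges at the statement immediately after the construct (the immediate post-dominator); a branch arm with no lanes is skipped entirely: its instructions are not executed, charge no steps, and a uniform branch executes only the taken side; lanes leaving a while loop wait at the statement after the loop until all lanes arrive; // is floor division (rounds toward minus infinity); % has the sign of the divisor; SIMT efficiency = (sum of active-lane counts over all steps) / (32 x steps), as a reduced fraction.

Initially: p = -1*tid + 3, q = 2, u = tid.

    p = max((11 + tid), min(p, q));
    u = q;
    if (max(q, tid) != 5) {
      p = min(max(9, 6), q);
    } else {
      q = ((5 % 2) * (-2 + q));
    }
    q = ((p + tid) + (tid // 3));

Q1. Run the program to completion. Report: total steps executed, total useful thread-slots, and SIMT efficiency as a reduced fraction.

Answer: 6 steps, 160 useful, 5/6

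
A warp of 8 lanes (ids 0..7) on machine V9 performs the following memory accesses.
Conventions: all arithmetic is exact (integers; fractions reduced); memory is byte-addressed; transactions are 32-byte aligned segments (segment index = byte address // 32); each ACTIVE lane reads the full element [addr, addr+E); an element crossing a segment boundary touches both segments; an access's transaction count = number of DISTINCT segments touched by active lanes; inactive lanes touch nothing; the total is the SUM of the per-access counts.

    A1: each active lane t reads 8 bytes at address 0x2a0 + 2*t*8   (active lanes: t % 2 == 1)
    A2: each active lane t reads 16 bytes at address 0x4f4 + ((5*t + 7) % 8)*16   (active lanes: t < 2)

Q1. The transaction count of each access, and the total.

A1: 4 transactions
A2: 3 transactions

Answer: 4,3; total 7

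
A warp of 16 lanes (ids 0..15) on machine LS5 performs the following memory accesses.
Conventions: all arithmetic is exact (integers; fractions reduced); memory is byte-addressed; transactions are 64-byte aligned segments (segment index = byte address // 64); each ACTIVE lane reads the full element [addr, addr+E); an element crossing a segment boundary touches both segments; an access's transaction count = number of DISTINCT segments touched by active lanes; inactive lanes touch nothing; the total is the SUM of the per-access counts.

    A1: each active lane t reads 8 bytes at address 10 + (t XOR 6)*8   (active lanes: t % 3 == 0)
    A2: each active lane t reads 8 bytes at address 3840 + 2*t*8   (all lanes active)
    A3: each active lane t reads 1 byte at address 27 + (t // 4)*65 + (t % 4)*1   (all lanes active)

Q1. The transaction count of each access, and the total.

A1: 3 transactions
A2: 4 transactions
A3: 4 transactions

Answer: 3,4,4; total 11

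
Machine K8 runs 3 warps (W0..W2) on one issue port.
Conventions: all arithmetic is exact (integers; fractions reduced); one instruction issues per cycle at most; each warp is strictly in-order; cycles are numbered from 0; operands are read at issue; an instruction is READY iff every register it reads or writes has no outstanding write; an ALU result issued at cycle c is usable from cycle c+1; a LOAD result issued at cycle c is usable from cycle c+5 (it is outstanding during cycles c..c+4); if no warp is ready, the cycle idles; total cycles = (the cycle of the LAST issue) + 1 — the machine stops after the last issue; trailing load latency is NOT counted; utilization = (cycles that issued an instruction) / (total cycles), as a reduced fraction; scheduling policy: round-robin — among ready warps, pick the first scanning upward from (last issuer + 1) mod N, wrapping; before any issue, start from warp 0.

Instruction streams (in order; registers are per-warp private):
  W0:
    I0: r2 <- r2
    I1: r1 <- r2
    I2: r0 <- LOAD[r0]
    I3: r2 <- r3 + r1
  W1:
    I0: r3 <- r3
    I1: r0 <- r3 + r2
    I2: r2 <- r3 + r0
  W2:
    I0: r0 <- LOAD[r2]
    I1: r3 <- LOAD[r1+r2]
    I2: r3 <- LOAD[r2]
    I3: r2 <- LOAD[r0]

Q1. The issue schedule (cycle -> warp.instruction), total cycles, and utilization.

cycle 0: W0.I0
cycle 1: W1.I0
cycle 2: W2.I0
cycle 3: W0.I1
cycle 4: W1.I1
cycle 5: W2.I1
cycle 6: W0.I2
cycle 7: W1.I2
cycle 8: W0.I3
cycle 9: idle
cycle 10: W2.I2
cycle 11: W2.I3

Answer: 12 cycles, utilization 11/12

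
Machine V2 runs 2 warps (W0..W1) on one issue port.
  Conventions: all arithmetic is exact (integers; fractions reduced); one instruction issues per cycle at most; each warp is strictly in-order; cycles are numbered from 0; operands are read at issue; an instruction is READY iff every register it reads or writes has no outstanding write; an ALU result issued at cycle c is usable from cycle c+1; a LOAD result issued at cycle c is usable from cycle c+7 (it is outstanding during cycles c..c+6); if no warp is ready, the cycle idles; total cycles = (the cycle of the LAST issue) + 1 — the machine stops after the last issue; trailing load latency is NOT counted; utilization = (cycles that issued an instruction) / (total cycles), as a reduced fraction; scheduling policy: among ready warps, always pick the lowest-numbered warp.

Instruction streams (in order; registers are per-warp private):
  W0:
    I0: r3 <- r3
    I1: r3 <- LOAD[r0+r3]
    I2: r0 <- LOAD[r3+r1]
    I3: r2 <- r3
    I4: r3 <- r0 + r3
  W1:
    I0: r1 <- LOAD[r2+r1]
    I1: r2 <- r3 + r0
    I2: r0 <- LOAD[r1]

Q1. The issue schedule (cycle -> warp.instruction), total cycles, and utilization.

cycle 0: W0.I0
cycle 1: W0.I1
cycle 2: W1.I0
cycle 3: W1.I1
cycle 4: idle
cycle 5: idle
cycle 6: idle
cycle 7: idle
cycle 8: W0.I2
cycle 9: W0.I3
cycle 10: W1.I2
cycle 11: idle
cycle 12: idle
cycle 13: idle
cycle 14: idle
cycle 15: W0.I4

Answer: 16 cycles, utilization 1/2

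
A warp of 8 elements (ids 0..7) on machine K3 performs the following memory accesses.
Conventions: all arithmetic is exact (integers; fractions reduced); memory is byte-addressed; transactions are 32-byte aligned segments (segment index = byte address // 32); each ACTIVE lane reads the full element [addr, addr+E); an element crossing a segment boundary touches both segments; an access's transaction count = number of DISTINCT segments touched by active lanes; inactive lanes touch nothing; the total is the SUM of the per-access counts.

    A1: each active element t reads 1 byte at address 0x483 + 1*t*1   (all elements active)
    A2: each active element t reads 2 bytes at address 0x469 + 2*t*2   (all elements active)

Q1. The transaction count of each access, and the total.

A1: 1 transaction
A2: 2 transactions

Answer: 1,2; total 3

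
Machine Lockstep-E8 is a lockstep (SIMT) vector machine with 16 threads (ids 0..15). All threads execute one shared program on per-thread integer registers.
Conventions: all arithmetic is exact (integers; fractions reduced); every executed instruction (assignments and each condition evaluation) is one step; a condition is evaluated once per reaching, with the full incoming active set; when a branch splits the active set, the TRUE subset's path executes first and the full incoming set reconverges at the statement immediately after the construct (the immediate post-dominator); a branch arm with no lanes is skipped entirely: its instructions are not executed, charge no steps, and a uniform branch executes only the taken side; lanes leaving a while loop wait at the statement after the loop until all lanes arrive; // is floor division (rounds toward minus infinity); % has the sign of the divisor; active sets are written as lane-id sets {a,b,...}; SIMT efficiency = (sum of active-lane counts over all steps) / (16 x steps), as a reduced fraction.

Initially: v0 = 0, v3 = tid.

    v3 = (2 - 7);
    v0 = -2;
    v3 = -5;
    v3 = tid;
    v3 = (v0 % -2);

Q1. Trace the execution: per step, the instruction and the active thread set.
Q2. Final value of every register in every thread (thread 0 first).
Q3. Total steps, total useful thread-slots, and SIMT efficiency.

step 0: v3 <- (2 - 7)                {0,1,2,3,4,5,6,7,8,9,10,11,12,13,14,15}
step 1: v0 <- -2                     {0,1,2,3,4,5,6,7,8,9,10,11,12,13,14,15}
step 2: v3 <- -5                     {0,1,2,3,4,5,6,7,8,9,10,11,12,13,14,15}
step 3: v3 <- tid                    {0,1,2,3,4,5,6,7,8,9,10,11,12,13,14,15}
step 4: v3 <- (v0 % -2)              {0,1,2,3,4,5,6,7,8,9,10,11,12,13,14,15}

Answer: 5 steps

v0: -2,-2,-2,-2,-2,-2,-2,-2,-2,-2,-2,-2,-2,-2,-2,-2
v3: 0,0,0,0,0,0,0,0,0,0,0,0,0,0,0,0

steps = 5; useful = 80; efficiency = 80/80 = 1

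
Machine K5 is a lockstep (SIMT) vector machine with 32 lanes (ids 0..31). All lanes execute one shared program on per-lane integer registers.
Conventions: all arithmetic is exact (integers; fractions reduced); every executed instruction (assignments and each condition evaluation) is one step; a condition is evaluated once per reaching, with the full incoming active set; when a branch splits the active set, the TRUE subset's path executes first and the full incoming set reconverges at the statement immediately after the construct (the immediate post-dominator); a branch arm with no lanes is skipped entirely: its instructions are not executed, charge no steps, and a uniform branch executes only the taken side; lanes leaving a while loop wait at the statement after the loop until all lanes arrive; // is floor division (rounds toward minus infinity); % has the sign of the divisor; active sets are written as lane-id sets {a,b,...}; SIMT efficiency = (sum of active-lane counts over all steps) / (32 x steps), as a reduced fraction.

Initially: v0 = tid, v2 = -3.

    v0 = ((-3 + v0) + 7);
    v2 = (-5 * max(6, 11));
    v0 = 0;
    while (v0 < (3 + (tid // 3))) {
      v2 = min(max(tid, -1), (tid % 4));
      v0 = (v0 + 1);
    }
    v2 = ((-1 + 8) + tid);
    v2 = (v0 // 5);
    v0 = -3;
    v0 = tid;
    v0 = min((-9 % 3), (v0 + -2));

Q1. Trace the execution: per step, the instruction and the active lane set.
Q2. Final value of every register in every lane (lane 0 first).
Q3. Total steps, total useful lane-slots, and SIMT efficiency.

step 0: v0 <- ((-3 + v0) + 7)        {0,1,2,3,4,5,6,7,8,9,10,11,12,13,14,15,16,17,18,19,20,21,22,23,24,25,26,27,28,29,30,31}
step 1: v2 <- (-5 * max(6, 11))      {0,1,2,3,4,5,6,7,8,9,10,11,12,13,14,15,16,17,18,19,20,21,22,23,24,25,26,27,28,29,30,31}
step 2: v0 <- 0                      {0,1,2,3,4,5,6,7,8,9,10,11,12,13,14,15,16,17,18,19,20,21,22,23,24,25,26,27,28,29,30,31}
step 3: eval (v0 < (3 + (tid // 3))) {0,1,2,3,4,5,6,7,8,9,10,11,12,13,14,15,16,17,18,19,20,21,22,23,24,25,26,27,28,29,30,31}
step 4: v2 <- min(max(tid, -1), (tid % 4)) {0,1,2,3,4,5,6,7,8,9,10,11,12,13,14,15,16,17,18,19,20,21,22,23,24,25,26,27,28,29,30,31}
step 5: v0 <- (v0 + 1)               {0,1,2,3,4,5,6,7,8,9,10,11,12,13,14,15,16,17,18,19,20,21,22,23,24,25,26,27,28,29,30,31}
step 6: eval (v0 < (3 + (tid // 3))) {0,1,2,3,4,5,6,7,8,9,10,11,12,13,14,15,16,17,18,19,20,21,22,23,24,25,26,27,28,29,30,31}
step 7: v2 <- min(max(tid, -1), (tid % 4)) {0,1,2,3,4,5,6,7,8,9,10,11,12,13,14,15,16,17,18,19,20,21,22,23,24,25,26,27,28,29,30,31}
step 8: v0 <- (v0 + 1)               {0,1,2,3,4,5,6,7,8,9,10,11,12,13,14,15,16,17,18,19,20,21,22,23,24,25,26,27,28,29,30,31}
step 9: eval (v0 < (3 + (tid // 3))) {0,1,2,3,4,5,6,7,8,9,10,11,12,13,14,15,16,17,18,19,20,21,22,23,24,25,26,27,28,29,30,31}
step 10: v2 <- min(max(tid, -1), (tid % 4)) {0,1,2,3,4,5,6,7,8,9,10,11,12,13,14,15,16,17,18,19,20,21,22,23,24,25,26,27,28,29,30,31}
step 11: v0 <- (v0 + 1)               {0,1,2,3,4,5,6,7,8,9,10,11,12,13,14,15,16,17,18,19,20,21,22,23,24,25,26,27,28,29,30,31}
step 12: eval (v0 < (3 + (tid // 3))) {0,1,2,3,4,5,6,7,8,9,10,11,12,13,14,15,16,17,18,19,20,21,22,23,24,25,26,27,28,29,30,31}
step 13: v2 <- min(max(tid, -1), (tid % 4)) {3,4,5,6,7,8,9,10,11,12,13,14,15,16,17,18,19,20,21,22,23,24,25,26,27,28,29,30,31}
step 14: v0 <- (v0 + 1)               {3,4,5,6,7,8,9,10,11,12,13,14,15,16,17,18,19,20,21,22,23,24,25,26,27,28,29,30,31}
step 15: eval (v0 < (3 + (tid // 3))) {3,4,5,6,7,8,9,10,11,12,13,14,15,16,17,18,19,20,21,22,23,24,25,26,27,28,29,30,31}
step 16: v2 <- min(max(tid, -1), (tid % 4)) {6,7,8,9,10,11,12,13,14,15,16,17,18,19,20,21,22,23,24,25,26,27,28,29,30,31}
step 17: v0 <- (v0 + 1)               {6,7,8,9,10,11,12,13,14,15,16,17,18,19,20,21,22,23,24,25,26,27,28,29,30,31}
step 18: eval (v0 < (3 + (tid // 3))) {6,7,8,9,10,11,12,13,14,15,16,17,18,19,20,21,22,23,24,25,26,27,28,29,30,31}
step 19: v2 <- min(max(tid, -1), (tid % 4)) {9,10,11,12,13,14,15,16,17,18,19,20,21,22,23,24,25,26,27,28,29,30,31}
step 20: v0 <- (v0 + 1)               {9,10,11,12,13,14,15,16,17,18,19,20,21,22,23,24,25,26,27,28,29,30,31}
step 21: eval (v0 < (3 + (tid // 3))) {9,10,11,12,13,14,15,16,17,18,19,20,21,22,23,24,25,26,27,28,29,30,31}
step 22: v2 <- min(max(tid, -1), (tid % 4)) {12,13,14,15,16,17,18,19,20,21,22,23,24,25,26,27,28,29,30,31}
step 23: v0 <- (v0 + 1)               {12,13,14,15,16,17,18,19,20,21,22,23,24,25,26,27,28,29,30,31}
step 24: eval (v0 < (3 + (tid // 3))) {12,13,14,15,16,17,18,19,20,21,22,23,24,25,26,27,28,29,30,31}
step 25: v2 <- min(max(tid, -1), (tid % 4)) {15,16,17,18,19,20,21,22,23,24,25,26,27,28,29,30,31}
step 26: v0 <- (v0 + 1)               {15,16,17,18,19,20,21,22,23,24,25,26,27,28,29,30,31}
step 27: eval (v0 < (3 + (tid // 3))) {15,16,17,18,19,20,21,22,23,24,25,26,27,28,29,30,31}
step 28: v2 <- min(max(tid, -1), (tid % 4)) {18,19,20,21,22,23,24,25,26,27,28,29,30,31}
step 29: v0 <- (v0 + 1)               {18,19,20,21,22,23,24,25,26,27,28,29,30,31}
step 30: eval (v0 < (3 + (tid // 3))) {18,19,20,21,22,23,24,25,26,27,28,29,30,31}
step 31: v2 <- min(max(tid, -1), (tid % 4)) {21,22,23,24,25,26,27,28,29,30,31}
step 32: v0 <- (v0 + 1)               {21,22,23,24,25,26,27,28,29,30,31}
step 33: eval (v0 < (3 + (tid // 3))) {21,22,23,24,25,26,27,28,29,30,31}
step 34: v2 <- min(max(tid, -1), (tid % 4)) {24,25,26,27,28,29,30,31}
step 35: v0 <- (v0 + 1)               {24,25,26,27,28,29,30,31}
step 36: eval (v0 < (3 + (tid // 3))) {24,25,26,27,28,29,30,31}
step 37: v2 <- min(max(tid, -1), (tid % 4)) {27,28,29,30,31}
step 38: v0 <- (v0 + 1)               {27,28,29,30,31}
step 39: eval (v0 < (3 + (tid // 3))) {27,28,29,30,31}
step 40: v2 <- min(max(tid, -1), (tid % 4)) {30,31}
step 41: v0 <- (v0 + 1)               {30,31}
step 42: eval (v0 < (3 + (tid // 3))) {30,31}
step 43: v2 <- ((-1 + 8) + tid)       {0,1,2,3,4,5,6,7,8,9,10,11,12,13,14,15,16,17,18,19,20,21,22,23,24,25,26,27,28,29,30,31}
step 44: v2 <- (v0 // 5)              {0,1,2,3,4,5,6,7,8,9,10,11,12,13,14,15,16,17,18,19,20,21,22,23,24,25,26,27,28,29,30,31}
step 45: v0 <- -3                     {0,1,2,3,4,5,6,7,8,9,10,11,12,13,14,15,16,17,18,19,20,21,22,23,24,25,26,27,28,29,30,31}
step 46: v0 <- tid                    {0,1,2,3,4,5,6,7,8,9,10,11,12,13,14,15,16,17,18,19,20,21,22,23,24,25,26,27,28,29,30,31}
step 47: v0 <- min((-9 % 3), (v0 + -2)) {0,1,2,3,4,5,6,7,8,9,10,11,12,13,14,15,16,17,18,19,20,21,22,23,24,25,26,27,28,29,30,31}

Answer: 48 steps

v0: -2,-1,0,0,0,0,0,0,0,0,0,0,0,0,0,0,0,0,0,0,0,0,0,0,0,0,0,0,0,0,0,0
v2: 0,0,0,0,0,0,1,1,1,1,1,1,1,1,1,1,1,1,1,1,1,2,2,2,2,2,2,2,2,2,2,2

steps = 48; useful = 1041; efficiency = 1041/1536 = 347/512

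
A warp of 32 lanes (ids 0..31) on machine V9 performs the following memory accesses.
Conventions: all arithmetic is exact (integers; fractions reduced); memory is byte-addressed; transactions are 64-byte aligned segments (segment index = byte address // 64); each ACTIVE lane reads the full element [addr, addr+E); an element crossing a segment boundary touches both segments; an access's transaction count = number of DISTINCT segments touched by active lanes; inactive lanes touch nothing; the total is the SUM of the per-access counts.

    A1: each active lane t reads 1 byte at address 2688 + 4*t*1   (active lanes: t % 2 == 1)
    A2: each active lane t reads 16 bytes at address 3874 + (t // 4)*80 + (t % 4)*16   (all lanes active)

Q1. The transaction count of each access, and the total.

A1: 2 transactions
A2: 11 transactions

Answer: 2,11; total 13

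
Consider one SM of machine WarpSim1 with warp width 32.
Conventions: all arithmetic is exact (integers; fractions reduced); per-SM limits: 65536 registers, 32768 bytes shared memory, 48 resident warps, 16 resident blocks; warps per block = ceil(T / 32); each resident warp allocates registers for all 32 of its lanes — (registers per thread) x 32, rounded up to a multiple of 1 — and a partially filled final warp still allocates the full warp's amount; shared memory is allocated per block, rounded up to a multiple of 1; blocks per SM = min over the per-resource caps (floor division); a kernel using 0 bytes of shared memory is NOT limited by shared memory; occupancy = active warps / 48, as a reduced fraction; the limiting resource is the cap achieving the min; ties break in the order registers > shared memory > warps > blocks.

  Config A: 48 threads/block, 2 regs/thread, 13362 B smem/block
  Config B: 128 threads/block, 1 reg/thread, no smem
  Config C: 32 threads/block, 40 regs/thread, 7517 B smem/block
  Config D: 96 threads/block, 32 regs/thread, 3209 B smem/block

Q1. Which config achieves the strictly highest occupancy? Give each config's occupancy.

occupancies: A 1/12, B 1, C 1/12, D 5/8

Answer: B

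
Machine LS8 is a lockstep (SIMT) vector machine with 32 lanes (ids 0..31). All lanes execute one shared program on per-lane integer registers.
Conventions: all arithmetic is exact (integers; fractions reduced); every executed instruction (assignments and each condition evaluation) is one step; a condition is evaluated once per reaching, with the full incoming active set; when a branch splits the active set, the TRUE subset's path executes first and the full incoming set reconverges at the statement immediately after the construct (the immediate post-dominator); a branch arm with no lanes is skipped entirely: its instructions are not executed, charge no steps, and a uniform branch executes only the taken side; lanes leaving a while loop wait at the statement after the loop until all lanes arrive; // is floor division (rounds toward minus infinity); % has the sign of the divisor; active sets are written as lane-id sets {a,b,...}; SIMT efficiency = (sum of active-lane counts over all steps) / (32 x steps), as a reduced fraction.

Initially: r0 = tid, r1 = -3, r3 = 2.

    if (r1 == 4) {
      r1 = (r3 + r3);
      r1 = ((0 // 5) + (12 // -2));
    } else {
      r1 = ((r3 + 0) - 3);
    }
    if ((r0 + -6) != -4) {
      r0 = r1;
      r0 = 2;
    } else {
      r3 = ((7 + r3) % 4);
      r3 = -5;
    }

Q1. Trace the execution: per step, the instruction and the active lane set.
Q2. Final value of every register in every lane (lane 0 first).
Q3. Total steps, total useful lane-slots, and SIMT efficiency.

step 0: eval (r1 == 4)               {0,1,2,3,4,5,6,7,8,9,10,11,12,13,14,15,16,17,18,19,20,21,22,23,24,25,26,27,28,29,30,31}
step 1: r1 <- ((r3 + 0) - 3)         {0,1,2,3,4,5,6,7,8,9,10,11,12,13,14,15,16,17,18,19,20,21,22,23,24,25,26,27,28,29,30,31}
step 2: eval ((r0 + -6) != -4)       {0,1,2,3,4,5,6,7,8,9,10,11,12,13,14,15,16,17,18,19,20,21,22,23,24,25,26,27,28,29,30,31}
step 3: r0 <- r1                     {0,1,3,4,5,6,7,8,9,10,11,12,13,14,15,16,17,18,19,20,21,22,23,24,25,26,27,28,29,30,31}
step 4: r0 <- 2                      {0,1,3,4,5,6,7,8,9,10,11,12,13,14,15,16,17,18,19,20,21,22,23,24,25,26,27,28,29,30,31}
step 5: r3 <- ((7 + r3) % 4)         {2}
step 6: r3 <- -5                     {2}

Answer: 7 steps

r0: 2,2,2,2,2,2,2,2,2,2,2,2,2,2,2,2,2,2,2,2,2,2,2,2,2,2,2,2,2,2,2,2
r1: -1,-1,-1,-1,-1,-1,-1,-1,-1,-1,-1,-1,-1,-1,-1,-1,-1,-1,-1,-1,-1,-1,-1,-1,-1,-1,-1,-1,-1,-1,-1,-1
r3: 2,2,-5,2,2,2,2,2,2,2,2,2,2,2,2,2,2,2,2,2,2,2,2,2,2,2,2,2,2,2,2,2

steps = 7; useful = 160; efficiency = 160/224 = 5/7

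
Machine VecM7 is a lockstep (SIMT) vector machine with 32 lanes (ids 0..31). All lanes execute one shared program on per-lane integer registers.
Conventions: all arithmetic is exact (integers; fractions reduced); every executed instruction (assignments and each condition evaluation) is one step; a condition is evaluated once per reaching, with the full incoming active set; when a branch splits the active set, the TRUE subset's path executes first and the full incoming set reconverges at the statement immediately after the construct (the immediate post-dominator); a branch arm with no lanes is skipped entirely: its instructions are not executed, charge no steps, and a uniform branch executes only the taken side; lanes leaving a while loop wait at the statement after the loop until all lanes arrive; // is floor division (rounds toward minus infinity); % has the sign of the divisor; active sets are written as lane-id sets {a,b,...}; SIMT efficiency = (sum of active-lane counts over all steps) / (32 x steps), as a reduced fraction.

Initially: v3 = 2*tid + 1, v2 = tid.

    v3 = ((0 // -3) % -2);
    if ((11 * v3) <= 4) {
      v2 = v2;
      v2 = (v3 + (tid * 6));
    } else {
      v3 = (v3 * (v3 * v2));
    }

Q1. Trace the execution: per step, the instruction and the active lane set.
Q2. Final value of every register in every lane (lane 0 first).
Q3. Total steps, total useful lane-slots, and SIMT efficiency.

step 0: v3 <- ((0 // -3) % -2)       {0,1,2,3,4,5,6,7,8,9,10,11,12,13,14,15,16,17,18,19,20,21,22,23,24,25,26,27,28,29,30,31}
step 1: eval ((11 * v3) <= 4)        {0,1,2,3,4,5,6,7,8,9,10,11,12,13,14,15,16,17,18,19,20,21,22,23,24,25,26,27,28,29,30,31}
step 2: v2 <- v2                     {0,1,2,3,4,5,6,7,8,9,10,11,12,13,14,15,16,17,18,19,20,21,22,23,24,25,26,27,28,29,30,31}
step 3: v2 <- (v3 + (tid * 6))       {0,1,2,3,4,5,6,7,8,9,10,11,12,13,14,15,16,17,18,19,20,21,22,23,24,25,26,27,28,29,30,31}

Answer: 4 steps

v3: 0,0,0,0,0,0,0,0,0,0,0,0,0,0,0,0,0,0,0,0,0,0,0,0,0,0,0,0,0,0,0,0
v2: 0,6,12,18,24,30,36,42,48,54,60,66,72,78,84,90,96,102,108,114,120,126,132,138,144,150,156,162,168,174,180,186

steps = 4; useful = 128; efficiency = 128/128 = 1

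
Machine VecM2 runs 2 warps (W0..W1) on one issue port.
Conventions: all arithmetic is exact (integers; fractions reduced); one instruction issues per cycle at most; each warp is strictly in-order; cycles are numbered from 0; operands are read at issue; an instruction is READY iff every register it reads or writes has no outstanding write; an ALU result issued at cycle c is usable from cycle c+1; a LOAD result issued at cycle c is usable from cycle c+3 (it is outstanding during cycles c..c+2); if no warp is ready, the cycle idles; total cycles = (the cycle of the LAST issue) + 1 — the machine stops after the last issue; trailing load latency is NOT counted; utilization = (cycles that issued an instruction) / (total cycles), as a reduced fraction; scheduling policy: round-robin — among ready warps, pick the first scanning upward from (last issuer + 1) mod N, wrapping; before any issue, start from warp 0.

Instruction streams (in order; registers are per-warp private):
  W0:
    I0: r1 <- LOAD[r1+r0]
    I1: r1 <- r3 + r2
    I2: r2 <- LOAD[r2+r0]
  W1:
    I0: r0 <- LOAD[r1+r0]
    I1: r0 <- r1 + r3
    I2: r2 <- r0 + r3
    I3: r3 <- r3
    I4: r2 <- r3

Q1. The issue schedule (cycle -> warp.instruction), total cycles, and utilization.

cycle 0: W0.I0
cycle 1: W1.I0
cycle 2: idle
cycle 3: W0.I1
cycle 4: W1.I1
cycle 5: W0.I2
cycle 6: W1.I2
cycle 7: W1.I3
cycle 8: W1.I4

Answer: 9 cycles, utilization 8/9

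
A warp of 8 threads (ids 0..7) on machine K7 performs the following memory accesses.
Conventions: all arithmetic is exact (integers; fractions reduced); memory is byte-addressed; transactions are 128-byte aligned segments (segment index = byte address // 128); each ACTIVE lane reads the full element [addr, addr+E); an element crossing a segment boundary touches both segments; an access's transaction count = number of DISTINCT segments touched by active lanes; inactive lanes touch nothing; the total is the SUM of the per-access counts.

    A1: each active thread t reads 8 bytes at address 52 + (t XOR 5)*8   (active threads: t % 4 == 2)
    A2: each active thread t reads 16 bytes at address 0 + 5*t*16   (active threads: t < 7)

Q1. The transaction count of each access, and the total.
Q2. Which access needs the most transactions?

A1: 1 transaction
A2: 4 transactions

Answer: 1,4; total 5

Answer: A2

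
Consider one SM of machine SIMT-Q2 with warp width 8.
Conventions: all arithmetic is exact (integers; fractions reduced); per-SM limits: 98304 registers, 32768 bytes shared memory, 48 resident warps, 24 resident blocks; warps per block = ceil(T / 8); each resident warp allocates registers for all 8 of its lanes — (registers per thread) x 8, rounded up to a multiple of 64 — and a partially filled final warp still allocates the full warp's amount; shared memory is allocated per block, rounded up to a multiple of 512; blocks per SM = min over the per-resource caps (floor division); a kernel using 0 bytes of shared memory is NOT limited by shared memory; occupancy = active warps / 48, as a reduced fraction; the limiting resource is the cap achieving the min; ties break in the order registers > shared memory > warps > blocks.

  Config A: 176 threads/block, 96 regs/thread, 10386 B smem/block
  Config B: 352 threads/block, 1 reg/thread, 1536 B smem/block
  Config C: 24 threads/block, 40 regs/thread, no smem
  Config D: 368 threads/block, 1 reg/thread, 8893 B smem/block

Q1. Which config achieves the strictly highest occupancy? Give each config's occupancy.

occupancies: A 11/12, B 11/12, C 1, D 23/24

Answer: C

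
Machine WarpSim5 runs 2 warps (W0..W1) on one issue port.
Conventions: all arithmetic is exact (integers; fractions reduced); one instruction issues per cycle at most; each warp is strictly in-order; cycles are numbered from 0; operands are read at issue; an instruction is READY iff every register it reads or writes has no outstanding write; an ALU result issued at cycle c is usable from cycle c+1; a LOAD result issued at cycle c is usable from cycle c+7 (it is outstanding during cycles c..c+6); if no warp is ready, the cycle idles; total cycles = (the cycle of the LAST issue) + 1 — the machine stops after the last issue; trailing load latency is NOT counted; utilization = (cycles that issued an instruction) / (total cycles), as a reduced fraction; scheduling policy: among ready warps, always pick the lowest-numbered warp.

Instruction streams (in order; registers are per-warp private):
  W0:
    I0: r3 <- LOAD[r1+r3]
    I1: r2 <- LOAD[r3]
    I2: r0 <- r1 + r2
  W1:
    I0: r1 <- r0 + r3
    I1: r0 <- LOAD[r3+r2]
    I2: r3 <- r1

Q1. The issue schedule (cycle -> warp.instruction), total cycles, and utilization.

cycle 0: W0.I0
cycle 1: W1.I0
cycle 2: W1.I1
cycle 3: W1.I2
cycle 4: idle
cycle 5: idle
cycle 6: idle
cycle 7: W0.I1
cycle 8: idle
cycle 9: idle
cycle 10: idle
cycle 11: idle
cycle 12: idle
cycle 13: idle
cycle 14: W0.I2

Answer: 15 cycles, utilization 2/5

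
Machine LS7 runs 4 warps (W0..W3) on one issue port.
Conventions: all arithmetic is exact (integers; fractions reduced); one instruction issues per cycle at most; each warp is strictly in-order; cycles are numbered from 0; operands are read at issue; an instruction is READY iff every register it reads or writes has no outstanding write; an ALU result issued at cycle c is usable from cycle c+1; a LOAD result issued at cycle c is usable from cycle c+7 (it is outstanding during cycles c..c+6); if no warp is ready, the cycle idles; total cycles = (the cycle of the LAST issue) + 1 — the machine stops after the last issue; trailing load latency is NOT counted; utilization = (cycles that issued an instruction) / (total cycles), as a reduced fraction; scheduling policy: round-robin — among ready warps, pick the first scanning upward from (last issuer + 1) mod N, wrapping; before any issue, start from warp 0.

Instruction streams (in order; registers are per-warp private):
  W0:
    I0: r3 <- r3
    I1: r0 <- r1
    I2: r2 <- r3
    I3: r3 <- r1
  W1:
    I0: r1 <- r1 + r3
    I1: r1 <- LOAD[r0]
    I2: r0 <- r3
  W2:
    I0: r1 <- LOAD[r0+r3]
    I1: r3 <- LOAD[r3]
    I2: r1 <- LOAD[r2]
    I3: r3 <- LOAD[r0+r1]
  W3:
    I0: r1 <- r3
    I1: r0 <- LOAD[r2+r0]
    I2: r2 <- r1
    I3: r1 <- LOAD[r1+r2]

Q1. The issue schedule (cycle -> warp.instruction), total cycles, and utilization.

cycle 0: W0.I0
cycle 1: W1.I0
cycle 2: W2.I0
cycle 3: W3.I0
cycle 4: W0.I1
cycle 5: W1.I1
cycle 6: W2.I1
cycle 7: W3.I1
cycle 8: W0.I2
cycle 9: W1.I2
cycle 10: W2.I2
cycle 11: W3.I2
cycle 12: W0.I3
cycle 13: W3.I3
cycle 14: idle
cycle 15: idle
cycle 16: idle
cycle 17: W2.I3

Answer: 18 cycles, utilization 5/6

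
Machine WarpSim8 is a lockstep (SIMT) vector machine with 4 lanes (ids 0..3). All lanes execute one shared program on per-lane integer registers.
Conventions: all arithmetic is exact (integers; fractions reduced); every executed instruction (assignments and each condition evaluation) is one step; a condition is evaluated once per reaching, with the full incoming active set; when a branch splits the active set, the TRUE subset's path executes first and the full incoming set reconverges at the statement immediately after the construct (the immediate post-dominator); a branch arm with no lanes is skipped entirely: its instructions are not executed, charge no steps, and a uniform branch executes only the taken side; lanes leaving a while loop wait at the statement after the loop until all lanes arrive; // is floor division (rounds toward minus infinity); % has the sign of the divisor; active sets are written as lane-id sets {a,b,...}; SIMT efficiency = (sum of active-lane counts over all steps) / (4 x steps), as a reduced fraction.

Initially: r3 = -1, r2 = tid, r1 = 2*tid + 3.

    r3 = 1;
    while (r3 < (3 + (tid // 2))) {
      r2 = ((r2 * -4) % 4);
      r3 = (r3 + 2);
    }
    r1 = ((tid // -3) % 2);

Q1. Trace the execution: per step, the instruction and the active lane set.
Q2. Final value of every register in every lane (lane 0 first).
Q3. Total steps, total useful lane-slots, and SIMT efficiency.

step 0: r3 <- 1                      {0,1,2,3}
step 1: eval (r3 < (3 + (tid // 2))) {0,1,2,3}
step 2: r2 <- ((r2 * -4) % 4)        {0,1,2,3}
step 3: r3 <- (r3 + 2)               {0,1,2,3}
step 4: eval (r3 < (3 + (tid // 2))) {0,1,2,3}
step 5: r2 <- ((r2 * -4) % 4)        {2,3}
step 6: r3 <- (r3 + 2)               {2,3}
step 7: eval (r3 < (3 + (tid // 2))) {2,3}
step 8: r1 <- ((tid // -3) % 2)      {0,1,2,3}

Answer: 9 steps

r3: 3,3,5,5
r2: 0,0,0,0
r1: 0,1,1,1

steps = 9; useful = 30; efficiency = 30/36 = 5/6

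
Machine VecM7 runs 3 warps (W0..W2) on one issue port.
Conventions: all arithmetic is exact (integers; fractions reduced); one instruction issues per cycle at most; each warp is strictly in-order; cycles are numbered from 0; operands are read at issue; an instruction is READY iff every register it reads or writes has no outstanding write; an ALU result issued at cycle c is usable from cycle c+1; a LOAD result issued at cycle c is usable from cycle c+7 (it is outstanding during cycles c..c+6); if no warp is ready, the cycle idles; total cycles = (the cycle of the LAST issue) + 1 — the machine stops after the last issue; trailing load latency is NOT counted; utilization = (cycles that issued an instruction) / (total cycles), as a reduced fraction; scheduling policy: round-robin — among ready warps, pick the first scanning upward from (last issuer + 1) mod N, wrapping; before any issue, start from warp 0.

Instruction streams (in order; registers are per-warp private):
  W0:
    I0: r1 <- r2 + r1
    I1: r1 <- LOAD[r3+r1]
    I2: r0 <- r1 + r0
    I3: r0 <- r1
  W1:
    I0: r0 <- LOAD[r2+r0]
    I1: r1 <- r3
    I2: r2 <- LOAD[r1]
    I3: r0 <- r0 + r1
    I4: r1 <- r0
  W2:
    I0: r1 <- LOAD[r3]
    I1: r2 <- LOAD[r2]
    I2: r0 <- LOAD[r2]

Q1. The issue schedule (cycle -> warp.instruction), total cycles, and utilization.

cycle 0: W0.I0
cycle 1: W1.I0
cycle 2: W2.I0
cycle 3: W0.I1
cycle 4: W1.I1
cycle 5: W2.I1
cycle 6: W1.I2
cycle 7: idle
cycle 8: W1.I3
cycle 9: W1.I4
cycle 10: W0.I2
cycle 11: W0.I3
cycle 12: W2.I2

Answer: 13 cycles, utilization 12/13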